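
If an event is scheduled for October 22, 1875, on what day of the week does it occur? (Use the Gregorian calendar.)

Friday

Doomsday rule: the anchor day for the 1800s is Friday. For year 75: 75÷12 = 6 r 3, and 3÷4 = 0, so 6+3+0 = 9.
Friday + 9 ≡ Sunday — that's 1875's doomsday.
In October the doomsday date is Oct 10.
Oct 22 is 12 days after Oct 10; 12 mod 7 = 5, so Sunday + 5 = Friday.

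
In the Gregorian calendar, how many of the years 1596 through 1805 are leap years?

Multiples of 4 in [1596,1805]: 53.
Of those, multiples of 100: 3 (not leap unless ÷400).
Multiples of 400: 1.
Leap years = 53 − 3 + 1 = 51.

51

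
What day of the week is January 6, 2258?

Doomsday rule: the anchor day for the 2200s is Friday. For year 58: 58÷12 = 4 r 10, and 10÷4 = 2, so 4+10+2 = 16.
Friday + 16 ≡ Sunday — that's 2258's doomsday.
In January the doomsday date is Jan 3 (2258 is not a leap year).
Jan 6 is 3 days after Jan 3; 3 mod 7 = 3, so Sunday + 3 = Wednesday.

Wednesday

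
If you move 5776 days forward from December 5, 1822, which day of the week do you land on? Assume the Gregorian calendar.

Dec 5, 1822 is a Thursday.
5776 mod 7 = 1, so 5776 days after a Thursday is Thursday + 1 = Friday.

Friday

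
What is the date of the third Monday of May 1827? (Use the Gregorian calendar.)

May 21, 1827

May 1, 1827 is a Tuesday.
The first Monday is therefore May 7 (6 days later).
The third Monday is 7 + 2×7 = May 21.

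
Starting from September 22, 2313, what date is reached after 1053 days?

August 10, 2316

+365 (one year) → Sep 22, 2314 (688 left).
+365 (one year) → Sep 22, 2315 (323 left).
Sep has 30 days: +9 → Oct 1, 2315 (314 left).
Oct has 31 days: +31 → Nov 1, 2315 (283 left).
Nov has 30 days: +30 → Dec 1, 2315 (253 left).
Dec has 31 days: +31 → Jan 1, 2316 (222 left).
Jan has 31 days: +31 → Feb 1, 2316 (191 left).
Feb has 29 days: +29 → Mar 1, 2316 (162 left).
Mar has 31 days: +31 → Apr 1, 2316 (131 left).
Apr has 30 days: +30 → May 1, 2316 (101 left).
May has 31 days: +31 → Jun 1, 2316 (70 left).
Jun has 30 days: +30 → Jul 1, 2316 (40 left).
Jul has 31 days: +31 → Aug 1, 2316 (9 left).
+9 → Aug 10, 2316.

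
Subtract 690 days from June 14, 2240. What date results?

−366 (one year; includes Feb 29, 2240) → Jun 14, 2239 (324 left).
−14 → May 31, 2239 (end of May, 31 days; 310 left).
−31 → Apr 30, 2239 (end of Apr, 30 days; 279 left).
−30 → Mar 31, 2239 (end of Mar, 31 days; 249 left).
−31 → Feb 28, 2239 (end of Feb, 28 days; 218 left).
−28 → Jan 31, 2239 (end of Jan, 31 days; 190 left).
−31 → Dec 31, 2238 (end of Dec, 31 days; 159 left).
−31 → Nov 30, 2238 (end of Nov, 30 days; 128 left).
−30 → Oct 31, 2238 (end of Oct, 31 days; 98 left).
−31 → Sep 30, 2238 (end of Sep, 30 days; 67 left).
−30 → Aug 31, 2238 (end of Aug, 31 days; 37 left).
−31 → Jul 31, 2238 (end of Jul, 31 days; 6 left).
−6 → Jul 25, 2238.

July 25, 2238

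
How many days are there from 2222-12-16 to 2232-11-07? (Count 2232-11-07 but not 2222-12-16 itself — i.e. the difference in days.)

Dec 16, 2222 → Dec 16, 2223: 365 days.
Dec 16, 2223 → Dec 16, 2224: 366 days (Feb 29, 2224 is in that span).
Dec 16, 2224 → Dec 16, 2225: 365 days.
Dec 16, 2225 → Dec 16, 2226: 365 days.
Dec 16, 2226 → Dec 16, 2227: 365 days.
Dec 16, 2227 → Dec 16, 2228: 366 days (Feb 29, 2228 is in that span).
Dec 16, 2228 → Dec 16, 2229: 365 days.
Dec 16, 2229 → Dec 16, 2230: 365 days.
Dec 16, 2230 → Dec 16, 2231: 365 days.
Dec 16, 2231 → Jan 16, 2232: 31 days (December has 31).
Jan 16, 2232 → Feb 16, 2232: 31 days (January has 31).
Feb 16, 2232 → Mar 16, 2232: 29 days (February has 29).
Mar 16, 2232 → Apr 16, 2232: 31 days (March has 31).
Apr 16, 2232 → May 16, 2232: 30 days (April has 30).
May 16, 2232 → Jun 16, 2232: 31 days (May has 31).
Jun 16, 2232 → Jul 16, 2232: 30 days (June has 30).
Jul 16, 2232 → Aug 16, 2232: 31 days (July has 31).
Aug 16, 2232 → Sep 16, 2232: 31 days (August has 31).
Sep 16, 2232 → Oct 16, 2232: 30 days (September has 30).
Oct 16, 2232 → Nov 7, 2232: 22 days.
Total: 3614 days.

3614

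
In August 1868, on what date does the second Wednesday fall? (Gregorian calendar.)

August 1, 1868 is a Saturday.
The first Wednesday is therefore August 5 (4 days later).
The second Wednesday is 5 + 1×7 = August 12.

August 12, 1868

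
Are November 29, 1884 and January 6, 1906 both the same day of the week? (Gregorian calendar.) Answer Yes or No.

From Nov 29, 1884 to Jan 6, 1906 is 7707 days.
7707 mod 7 = 0, so they are the same weekday.
(Nov 29, 1884 is a Saturday; Jan 6, 1906 is a Saturday.)

Yes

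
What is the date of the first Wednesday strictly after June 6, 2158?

June 7, 2158

Jun 6, 2158 is a Tuesday.
From Tuesday to the next Wednesday is 1 day.
Jun 6, 2158 + 1 = Jun 7, 2158.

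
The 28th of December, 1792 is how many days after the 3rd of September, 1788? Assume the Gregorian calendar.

1577

Sep 3, 1788 → Sep 3, 1789: 365 days.
Sep 3, 1789 → Sep 3, 1790: 365 days.
Sep 3, 1790 → Sep 3, 1791: 365 days.
Sep 3, 1791 → Sep 3, 1792: 366 days (Feb 29, 1792 is in that span).
Sep 3, 1792 → Oct 3, 1792: 30 days (September has 30).
Oct 3, 1792 → Nov 3, 1792: 31 days (October has 31).
Nov 3, 1792 → Dec 3, 1792: 30 days (November has 30).
Dec 3, 1792 → Dec 28, 1792: 25 days.
Total: 1577 days.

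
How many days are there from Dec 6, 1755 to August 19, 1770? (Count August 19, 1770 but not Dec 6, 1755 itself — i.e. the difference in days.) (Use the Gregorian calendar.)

Dec 6, 1755 → Dec 6, 1756: 366 days (Feb 29, 1756 is in that span).
Dec 6, 1756 → Dec 6, 1757: 365 days.
Dec 6, 1757 → Dec 6, 1758: 365 days.
Dec 6, 1758 → Dec 6, 1759: 365 days.
Dec 6, 1759 → Dec 6, 1760: 366 days (Feb 29, 1760 is in that span).
Dec 6, 1760 → Dec 6, 1761: 365 days.
Dec 6, 1761 → Dec 6, 1762: 365 days.
Dec 6, 1762 → Dec 6, 1763: 365 days.
Dec 6, 1763 → Dec 6, 1764: 366 days (Feb 29, 1764 is in that span).
Dec 6, 1764 → Dec 6, 1765: 365 days.
Dec 6, 1765 → Dec 6, 1766: 365 days.
Dec 6, 1766 → Dec 6, 1767: 365 days.
Dec 6, 1767 → Dec 6, 1768: 366 days (Feb 29, 1768 is in that span).
Dec 6, 1768 → Dec 6, 1769: 365 days.
Dec 6, 1769 → Jan 6, 1770: 31 days (December has 31).
Jan 6, 1770 → Feb 6, 1770: 31 days (January has 31).
Feb 6, 1770 → Mar 6, 1770: 28 days (February has 28).
Mar 6, 1770 → Apr 6, 1770: 31 days (March has 31).
Apr 6, 1770 → May 6, 1770: 30 days (April has 30).
May 6, 1770 → Jun 6, 1770: 31 days (May has 31).
Jun 6, 1770 → Jul 6, 1770: 30 days (June has 30).
Jul 6, 1770 → Aug 6, 1770: 31 days (July has 31).
Aug 6, 1770 → Aug 19, 1770: 13 days.
Total: 5370 days.

5370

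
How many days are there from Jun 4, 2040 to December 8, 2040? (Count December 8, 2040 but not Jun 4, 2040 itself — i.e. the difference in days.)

187

Jun 4, 2040 → Jul 4, 2040: 30 days (June has 30).
Jul 4, 2040 → Aug 4, 2040: 31 days (July has 31).
Aug 4, 2040 → Sep 4, 2040: 31 days (August has 31).
Sep 4, 2040 → Oct 4, 2040: 30 days (September has 30).
Oct 4, 2040 → Nov 4, 2040: 31 days (October has 31).
Nov 4, 2040 → Dec 4, 2040: 30 days (November has 30).
Dec 4, 2040 → Dec 8, 2040: 4 days.
Total: 187 days.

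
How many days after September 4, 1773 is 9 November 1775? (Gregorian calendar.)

796

Sep 4, 1773 → Sep 4, 1774: 365 days.
Sep 4, 1774 → Sep 4, 1775: 365 days.
Sep 4, 1775 → Oct 4, 1775: 30 days (September has 30).
Oct 4, 1775 → Nov 4, 1775: 31 days (October has 31).
Nov 4, 1775 → Nov 9, 1775: 5 days.
Total: 796 days.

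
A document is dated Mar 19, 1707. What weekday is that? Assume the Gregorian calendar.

Doomsday rule: the anchor day for the 1700s is Sunday. For year 07: 7÷12 = 0 r 7, and 7÷4 = 1, so 0+7+1 = 8.
Sunday + 8 ≡ Monday — that's 1707's doomsday.
In March the doomsday date is Mar 14.
Mar 19 is 5 days after Mar 14; 5 mod 7 = 5, so Monday + 5 = Saturday.

Saturday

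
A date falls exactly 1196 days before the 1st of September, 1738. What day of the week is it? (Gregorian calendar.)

Tuesday

First find the weekday of Sep 1, 1738. Doomsday rule: the anchor day for the 1700s is Sunday. For year 38: 38÷12 = 3 r 2, and 2÷4 = 0, so 3+2+0 = 5.
Sunday + 5 ≡ Friday — that's 1738's doomsday.
In September the doomsday date is Sep 5.
Sep 1 is 4 days before Sep 5; 4 mod 7 = 4, so Friday − 4 = Monday.
1196 mod 7 = 6, so 1196 days before a Monday is Monday − 6 = Tuesday.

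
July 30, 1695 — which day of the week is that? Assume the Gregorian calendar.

Saturday

Doomsday rule: the anchor day for the 1600s is Tuesday. For year 95: 95÷12 = 7 r 11, and 11÷4 = 2, so 7+11+2 = 20.
Tuesday + 20 ≡ Monday — that's 1695's doomsday.
In July the doomsday date is Jul 11.
Jul 30 is 19 days after Jul 11; 19 mod 7 = 5, so Monday + 5 = Saturday.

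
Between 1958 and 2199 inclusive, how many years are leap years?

Multiples of 4 in [1958,2199]: 60.
Of those, multiples of 100: 2 (not leap unless ÷400).
Multiples of 400: 1.
Leap years = 60 − 2 + 1 = 59.

59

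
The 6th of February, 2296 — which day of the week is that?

Thursday

Doomsday rule: the anchor day for the 2200s is Friday. For year 96: 96÷12 = 8 r 0, and 0÷4 = 0, so 8+0+0 = 8.
Friday + 8 ≡ Saturday — that's 2296's doomsday.
In February the doomsday date is Feb 29 (2296 is a leap year (divisible by 4)).
Feb 6 is 23 days before Feb 29; 23 mod 7 = 2, so Saturday − 2 = Thursday.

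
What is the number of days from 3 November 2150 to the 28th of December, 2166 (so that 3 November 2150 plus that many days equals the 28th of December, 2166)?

5899

Nov 3, 2150 → Nov 3, 2151: 365 days.
Nov 3, 2151 → Nov 3, 2152: 366 days (Feb 29, 2152 is in that span).
Nov 3, 2152 → Nov 3, 2153: 365 days.
Nov 3, 2153 → Nov 3, 2154: 365 days.
Nov 3, 2154 → Nov 3, 2155: 365 days.
Nov 3, 2155 → Nov 3, 2156: 366 days (Feb 29, 2156 is in that span).
Nov 3, 2156 → Nov 3, 2157: 365 days.
Nov 3, 2157 → Nov 3, 2158: 365 days.
Nov 3, 2158 → Nov 3, 2159: 365 days.
Nov 3, 2159 → Nov 3, 2160: 366 days (Feb 29, 2160 is in that span).
Nov 3, 2160 → Nov 3, 2161: 365 days.
Nov 3, 2161 → Nov 3, 2162: 365 days.
Nov 3, 2162 → Nov 3, 2163: 365 days.
Nov 3, 2163 → Nov 3, 2164: 366 days (Feb 29, 2164 is in that span).
Nov 3, 2164 → Nov 3, 2165: 365 days.
Nov 3, 2165 → Nov 3, 2166: 365 days.
Nov 3, 2166 → Dec 3, 2166: 30 days (November has 30).
Dec 3, 2166 → Dec 28, 2166: 25 days.
Total: 5899 days.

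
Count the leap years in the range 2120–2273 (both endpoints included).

38

Multiples of 4 in [2120,2273]: 39.
Of those, multiples of 100: 1 (not leap unless ÷400).
Multiples of 400: 0.
Leap years = 39 − 1 + 0 = 38.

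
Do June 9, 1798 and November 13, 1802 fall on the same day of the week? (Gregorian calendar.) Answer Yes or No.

From Jun 9, 1798 to Nov 13, 1802 is 1617 days.
1617 mod 7 = 0, so they are the same weekday.
(Jun 9, 1798 is a Saturday; Nov 13, 1802 is a Saturday.)

Yes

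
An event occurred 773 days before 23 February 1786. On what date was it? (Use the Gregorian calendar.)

−365 (one year) → Feb 23, 1785 (408 left).
−366 (one year; includes Feb 29, 1784) → Feb 23, 1784 (42 left).
−23 → Jan 31, 1784 (end of Jan, 31 days; 19 left).
−19 → Jan 12, 1784.

January 12, 1784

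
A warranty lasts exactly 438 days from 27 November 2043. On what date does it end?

February 7, 2045

+366 (one year; includes Feb 29, 2044) → Nov 27, 2044 (72 left).
Nov has 30 days: +4 → Dec 1, 2044 (68 left).
Dec has 31 days: +31 → Jan 1, 2045 (37 left).
Jan has 31 days: +31 → Feb 1, 2045 (6 left).
+6 → Feb 7, 2045.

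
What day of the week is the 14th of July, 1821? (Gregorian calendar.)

Saturday

January 1, 1821 is a Monday.
Jan 1, 1821 → Feb 1, 1821: 31 days (January has 31).
Feb 1, 1821 → Mar 1, 1821: 28 days (February has 28).
Mar 1, 1821 → Apr 1, 1821: 31 days (March has 31).
Apr 1, 1821 → May 1, 1821: 30 days (April has 30).
May 1, 1821 → Jun 1, 1821: 31 days (May has 31).
Jun 1, 1821 → Jul 1, 1821: 30 days (June has 30).
Jul 1, 1821 → Jul 14, 1821: 13 days.
Total: 194 days.
194 mod 7 = 5, so Monday + 5 = Saturday.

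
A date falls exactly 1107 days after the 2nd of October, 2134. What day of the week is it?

Sunday

First find the weekday of Oct 2, 2134. Doomsday rule: the anchor day for the 2100s is Sunday. For year 34: 34÷12 = 2 r 10, and 10÷4 = 2, so 2+10+2 = 14.
Sunday + 14 ≡ Sunday — that's 2134's doomsday.
In October the doomsday date is Oct 10.
Oct 2 is 8 days before Oct 10; 8 mod 7 = 1, so Sunday − 1 = Saturday.
1107 mod 7 = 1, so 1107 days after a Saturday is Saturday + 1 = Sunday.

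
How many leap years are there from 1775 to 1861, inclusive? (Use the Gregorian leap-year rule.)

21

Multiples of 4 in [1775,1861]: 22.
Of those, multiples of 100: 1 (not leap unless ÷400).
Multiples of 400: 0.
Leap years = 22 − 1 + 0 = 21.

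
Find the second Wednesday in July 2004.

July 1, 2004 is a Thursday.
The first Wednesday is therefore July 7 (6 days later).
The second Wednesday is 7 + 1×7 = July 14.

July 14, 2004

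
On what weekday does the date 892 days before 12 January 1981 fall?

First find the weekday of Jan 12, 1981. Doomsday rule: the anchor day for the 1900s is Wednesday. For year 81: 81÷12 = 6 r 9, and 9÷4 = 2, so 6+9+2 = 17.
Wednesday + 17 ≡ Saturday — that's 1981's doomsday.
In January the doomsday date is Jan 3 (1981 is not a leap year).
Jan 12 is 9 days after Jan 3; 9 mod 7 = 2, so Saturday + 2 = Monday.
892 mod 7 = 3, so 892 days before a Monday is Monday − 3 = Friday.

Friday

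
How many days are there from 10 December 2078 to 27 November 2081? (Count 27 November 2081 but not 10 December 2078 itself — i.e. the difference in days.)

Dec 10, 2078 → Dec 10, 2079: 365 days.
Dec 10, 2079 → Dec 10, 2080: 366 days (Feb 29, 2080 is in that span).
Dec 10, 2080 → Jan 10, 2081: 31 days (December has 31).
Jan 10, 2081 → Feb 10, 2081: 31 days (January has 31).
Feb 10, 2081 → Mar 10, 2081: 28 days (February has 28).
Mar 10, 2081 → Apr 10, 2081: 31 days (March has 31).
Apr 10, 2081 → May 10, 2081: 30 days (April has 30).
May 10, 2081 → Jun 10, 2081: 31 days (May has 31).
Jun 10, 2081 → Jul 10, 2081: 30 days (June has 30).
Jul 10, 2081 → Aug 10, 2081: 31 days (July has 31).
Aug 10, 2081 → Sep 10, 2081: 31 days (August has 31).
Sep 10, 2081 → Oct 10, 2081: 30 days (September has 30).
Oct 10, 2081 → Nov 10, 2081: 31 days (October has 31).
Nov 10, 2081 → Nov 27, 2081: 17 days.
Total: 1083 days.

1083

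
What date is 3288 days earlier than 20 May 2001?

−365 (one year) → May 20, 2000 (2923 left).
−366 (one year; includes Feb 29, 2000) → May 20, 1999 (2557 left).
−365 (one year) → May 20, 1998 (2192 left).
−365 (one year) → May 20, 1997 (1827 left).
−365 (one year) → May 20, 1996 (1462 left).
−366 (one year; includes Feb 29, 1996) → May 20, 1995 (1096 left).
−365 (one year) → May 20, 1994 (731 left).
−365 (one year) → May 20, 1993 (366 left).
−20 → Apr 30, 1993 (end of Apr, 30 days; 346 left).
−30 → Mar 31, 1993 (end of Mar, 31 days; 316 left).
−31 → Feb 28, 1993 (end of Feb, 28 days; 285 left).
−28 → Jan 31, 1993 (end of Jan, 31 days; 257 left).
−31 → Dec 31, 1992 (end of Dec, 31 days; 226 left).
−31 → Nov 30, 1992 (end of Nov, 30 days; 195 left).
−30 → Oct 31, 1992 (end of Oct, 31 days; 165 left).
−31 → Sep 30, 1992 (end of Sep, 30 days; 134 left).
−30 → Aug 31, 1992 (end of Aug, 31 days; 104 left).
−31 → Jul 31, 1992 (end of Jul, 31 days; 73 left).
−31 → Jun 30, 1992 (end of Jun, 30 days; 42 left).
−30 → May 31, 1992 (end of May, 31 days; 12 left).
−12 → May 19, 1992.

May 19, 1992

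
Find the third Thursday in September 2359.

September 17, 2359

September 1, 2359 is a Tuesday.
The first Thursday is therefore September 3 (2 days later).
The third Thursday is 3 + 2×7 = September 17.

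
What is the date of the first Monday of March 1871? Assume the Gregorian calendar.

March 1, 1871 is a Wednesday.
The first Monday is therefore March 6 (5 days later).

March 6, 1871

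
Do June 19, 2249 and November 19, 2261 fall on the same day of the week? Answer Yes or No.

From Jun 19, 2249 to Nov 19, 2261 is 4536 days.
4536 mod 7 = 0, so they are the same weekday.
(Jun 19, 2249 is a Tuesday; Nov 19, 2261 is a Tuesday.)

Yes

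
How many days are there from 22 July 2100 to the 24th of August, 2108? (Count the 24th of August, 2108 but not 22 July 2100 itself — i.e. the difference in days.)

Jul 22, 2100 → Jul 22, 2101: 365 days.
Jul 22, 2101 → Jul 22, 2102: 365 days.
Jul 22, 2102 → Jul 22, 2103: 365 days.
Jul 22, 2103 → Jul 22, 2104: 366 days (Feb 29, 2104 is in that span).
Jul 22, 2104 → Jul 22, 2105: 365 days.
Jul 22, 2105 → Jul 22, 2106: 365 days.
Jul 22, 2106 → Jul 22, 2107: 365 days.
Jul 22, 2107 → Aug 22, 2107: 31 days (July has 31).
Aug 22, 2107 → Sep 22, 2107: 31 days (August has 31).
Sep 22, 2107 → Oct 22, 2107: 30 days (September has 30).
Oct 22, 2107 → Nov 22, 2107: 31 days (October has 31).
Nov 22, 2107 → Dec 22, 2107: 30 days (November has 30).
Dec 22, 2107 → Jan 22, 2108: 31 days (December has 31).
Jan 22, 2108 → Feb 22, 2108: 31 days (January has 31).
Feb 22, 2108 → Mar 22, 2108: 29 days (February has 29).
Mar 22, 2108 → Apr 22, 2108: 31 days (March has 31).
Apr 22, 2108 → May 22, 2108: 30 days (April has 30).
May 22, 2108 → Jun 22, 2108: 31 days (May has 31).
Jun 22, 2108 → Jul 22, 2108: 30 days (June has 30).
Jul 22, 2108 → Aug 22, 2108: 31 days (July has 31).
Aug 22, 2108 → Aug 24, 2108: 2 days.
Total: 2955 days.

2955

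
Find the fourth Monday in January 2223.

January 1, 2223 is a Wednesday.
The first Monday is therefore January 6 (5 days later).
The fourth Monday is 6 + 3×7 = January 27.

January 27, 2223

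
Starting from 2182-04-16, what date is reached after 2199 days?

April 23, 2188

+365 (one year) → Apr 16, 2183 (1834 left).
+366 (one year; includes Feb 29, 2184) → Apr 16, 2184 (1468 left).
+365 (one year) → Apr 16, 2185 (1103 left).
+365 (one year) → Apr 16, 2186 (738 left).
+365 (one year) → Apr 16, 2187 (373 left).
Apr has 30 days: +15 → May 1, 2187 (358 left).
May has 31 days: +31 → Jun 1, 2187 (327 left).
Jun has 30 days: +30 → Jul 1, 2187 (297 left).
Jul has 31 days: +31 → Aug 1, 2187 (266 left).
Aug has 31 days: +31 → Sep 1, 2187 (235 left).
Sep has 30 days: +30 → Oct 1, 2187 (205 left).
Oct has 31 days: +31 → Nov 1, 2187 (174 left).
Nov has 30 days: +30 → Dec 1, 2187 (144 left).
Dec has 31 days: +31 → Jan 1, 2188 (113 left).
Jan has 31 days: +31 → Feb 1, 2188 (82 left).
Feb has 29 days: +29 → Mar 1, 2188 (53 left).
Mar has 31 days: +31 → Apr 1, 2188 (22 left).
+22 → Apr 23, 2188.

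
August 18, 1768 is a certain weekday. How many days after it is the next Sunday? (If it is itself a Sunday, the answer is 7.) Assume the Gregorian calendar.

Aug 18, 1768 is a Thursday.
From Thursday to the next Sunday is 3 days.

3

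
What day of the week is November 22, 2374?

Doomsday rule: the anchor day for the 2300s is Wednesday. For year 74: 74÷12 = 6 r 2, and 2÷4 = 0, so 6+2+0 = 8.
Wednesday + 8 ≡ Thursday — that's 2374's doomsday.
In November the doomsday date is Nov 7.
Nov 22 is 15 days after Nov 7; 15 mod 7 = 1, so Thursday + 1 = Friday.

Friday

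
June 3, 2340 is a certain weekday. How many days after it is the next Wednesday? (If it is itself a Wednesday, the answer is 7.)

2

Jun 3, 2340 is a Monday.
From Monday to the next Wednesday is 2 days.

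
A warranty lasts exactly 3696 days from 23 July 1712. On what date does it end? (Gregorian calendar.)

September 5, 1722

+365 (one year) → Jul 23, 1713 (3331 left).
+365 (one year) → Jul 23, 1714 (2966 left).
+365 (one year) → Jul 23, 1715 (2601 left).
+366 (one year; includes Feb 29, 1716) → Jul 23, 1716 (2235 left).
+365 (one year) → Jul 23, 1717 (1870 left).
+365 (one year) → Jul 23, 1718 (1505 left).
+365 (one year) → Jul 23, 1719 (1140 left).
+366 (one year; includes Feb 29, 1720) → Jul 23, 1720 (774 left).
+365 (one year) → Jul 23, 1721 (409 left).
+365 (one year) → Jul 23, 1722 (44 left).
Jul has 31 days: +9 → Aug 1, 1722 (35 left).
Aug has 31 days: +31 → Sep 1, 1722 (4 left).
+4 → Sep 5, 1722.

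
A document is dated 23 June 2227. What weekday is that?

Saturday

Doomsday rule: the anchor day for the 2200s is Friday. For year 27: 27÷12 = 2 r 3, and 3÷4 = 0, so 2+3+0 = 5.
Friday + 5 ≡ Wednesday — that's 2227's doomsday.
In June the doomsday date is Jun 6.
Jun 23 is 17 days after Jun 6; 17 mod 7 = 3, so Wednesday + 3 = Saturday.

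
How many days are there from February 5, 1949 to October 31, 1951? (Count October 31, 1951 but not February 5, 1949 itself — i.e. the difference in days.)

Feb 5, 1949 → Feb 5, 1950: 365 days.
Feb 5, 1950 → Feb 5, 1951: 365 days.
Feb 5, 1951 → Mar 5, 1951: 28 days (February has 28).
Mar 5, 1951 → Apr 5, 1951: 31 days (March has 31).
Apr 5, 1951 → May 5, 1951: 30 days (April has 30).
May 5, 1951 → Jun 5, 1951: 31 days (May has 31).
Jun 5, 1951 → Jul 5, 1951: 30 days (June has 30).
Jul 5, 1951 → Aug 5, 1951: 31 days (July has 31).
Aug 5, 1951 → Sep 5, 1951: 31 days (August has 31).
Sep 5, 1951 → Oct 5, 1951: 30 days (September has 30).
Oct 5, 1951 → Oct 31, 1951: 26 days.
Total: 998 days.

998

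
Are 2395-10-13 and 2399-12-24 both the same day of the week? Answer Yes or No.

Yes

From Oct 13, 2395 to Dec 24, 2399 is 1533 days.
1533 mod 7 = 0, so they are the same weekday.
(Oct 13, 2395 is a Friday; Dec 24, 2399 is a Friday.)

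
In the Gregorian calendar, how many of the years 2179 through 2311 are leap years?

31

Multiples of 4 in [2179,2311]: 33.
Of those, multiples of 100: 2 (not leap unless ÷400).
Multiples of 400: 0.
Leap years = 33 − 2 + 0 = 31.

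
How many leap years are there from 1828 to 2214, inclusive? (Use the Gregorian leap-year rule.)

94

Multiples of 4 in [1828,2214]: 97.
Of those, multiples of 100: 4 (not leap unless ÷400).
Multiples of 400: 1.
Leap years = 97 − 4 + 1 = 94.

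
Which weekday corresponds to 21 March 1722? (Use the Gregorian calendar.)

Saturday

Doomsday rule: the anchor day for the 1700s is Sunday. For year 22: 22÷12 = 1 r 10, and 10÷4 = 2, so 1+10+2 = 13.
Sunday + 13 ≡ Saturday — that's 1722's doomsday.
In March the doomsday date is Mar 14.
Mar 21 is 7 days after Mar 14; 7 mod 7 = 0, so Saturday + 0 = Saturday.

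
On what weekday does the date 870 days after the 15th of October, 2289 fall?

Thursday

Oct 15, 2289 is a Tuesday.
870 mod 7 = 2, so 870 days after a Tuesday is Tuesday + 2 = Thursday.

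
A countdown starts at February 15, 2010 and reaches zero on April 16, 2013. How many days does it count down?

Feb 15, 2010 → Feb 15, 2011: 365 days.
Feb 15, 2011 → Feb 15, 2012: 365 days.
Feb 15, 2012 → Feb 15, 2013: 366 days (Feb 29, 2012 is in that span).
Feb 15, 2013 → Mar 15, 2013: 28 days (February has 28).
Mar 15, 2013 → Apr 15, 2013: 31 days (March has 31).
Apr 15, 2013 → Apr 16, 2013: 1 days.
Total: 1156 days.

1156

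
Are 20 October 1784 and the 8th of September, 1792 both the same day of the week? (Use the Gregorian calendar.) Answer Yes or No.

No

From Oct 20, 1784 to Sep 8, 1792 is 2880 days.
2880 mod 7 = 3, so they are different weekdays.
(Oct 20, 1784 is a Wednesday; Sep 8, 1792 is a Saturday.)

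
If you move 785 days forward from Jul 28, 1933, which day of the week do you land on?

First find the weekday of Jul 28, 1933. Doomsday rule: the anchor day for the 1900s is Wednesday. For year 33: 33÷12 = 2 r 9, and 9÷4 = 2, so 2+9+2 = 13.
Wednesday + 13 ≡ Tuesday — that's 1933's doomsday.
In July the doomsday date is Jul 11.
Jul 28 is 17 days after Jul 11; 17 mod 7 = 3, so Tuesday + 3 = Friday.
785 mod 7 = 1, so 785 days after a Friday is Friday + 1 = Saturday.

Saturday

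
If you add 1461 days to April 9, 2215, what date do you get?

April 9, 2219

+366 (one year; includes Feb 29, 2216) → Apr 9, 2216 (1095 left).
+365 (one year) → Apr 9, 2217 (730 left).
+365 (one year) → Apr 9, 2218 (365 left).
Apr has 30 days: +22 → May 1, 2218 (343 left).
May has 31 days: +31 → Jun 1, 2218 (312 left).
Jun has 30 days: +30 → Jul 1, 2218 (282 left).
Jul has 31 days: +31 → Aug 1, 2218 (251 left).
Aug has 31 days: +31 → Sep 1, 2218 (220 left).
Sep has 30 days: +30 → Oct 1, 2218 (190 left).
Oct has 31 days: +31 → Nov 1, 2218 (159 left).
Nov has 30 days: +30 → Dec 1, 2218 (129 left).
Dec has 31 days: +31 → Jan 1, 2219 (98 left).
Jan has 31 days: +31 → Feb 1, 2219 (67 left).
Feb has 28 days: +28 → Mar 1, 2219 (39 left).
Mar has 31 days: +31 → Apr 1, 2219 (8 left).
+8 → Apr 9, 2219.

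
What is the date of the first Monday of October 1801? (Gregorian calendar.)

October 1, 1801 is a Thursday.
The first Monday is therefore October 5 (4 days later).

October 5, 1801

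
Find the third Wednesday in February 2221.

February 21, 2221

February 1, 2221 is a Thursday.
The first Wednesday is therefore February 7 (6 days later).
The third Wednesday is 7 + 2×7 = February 21.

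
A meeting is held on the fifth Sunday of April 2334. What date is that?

April 1, 2334 is a Sunday.
The first Sunday is therefore April 1 (same day).
The fifth Sunday is 1 + 4×7 = April 29.

April 29, 2334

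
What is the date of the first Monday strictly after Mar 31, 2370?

Mar 31, 2370 is a Tuesday.
From Tuesday to the next Monday is 6 days.
Mar 31, 2370 + 6 = Apr 6, 2370.

April 6, 2370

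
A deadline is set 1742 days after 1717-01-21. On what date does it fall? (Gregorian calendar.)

+365 (one year) → Jan 21, 1718 (1377 left).
+365 (one year) → Jan 21, 1719 (1012 left).
+365 (one year) → Jan 21, 1720 (647 left).
+366 (one year; includes Feb 29, 1720) → Jan 21, 1721 (281 left).
Jan has 31 days: +11 → Feb 1, 1721 (270 left).
Feb has 28 days: +28 → Mar 1, 1721 (242 left).
Mar has 31 days: +31 → Apr 1, 1721 (211 left).
Apr has 30 days: +30 → May 1, 1721 (181 left).
May has 31 days: +31 → Jun 1, 1721 (150 left).
Jun has 30 days: +30 → Jul 1, 1721 (120 left).
Jul has 31 days: +31 → Aug 1, 1721 (89 left).
Aug has 31 days: +31 → Sep 1, 1721 (58 left).
Sep has 30 days: +30 → Oct 1, 1721 (28 left).
+28 → Oct 29, 1721.

October 29, 1721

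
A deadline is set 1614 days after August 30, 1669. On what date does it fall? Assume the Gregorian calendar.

+365 (one year) → Aug 30, 1670 (1249 left).
+365 (one year) → Aug 30, 1671 (884 left).
+366 (one year; includes Feb 29, 1672) → Aug 30, 1672 (518 left).
+365 (one year) → Aug 30, 1673 (153 left).
Aug has 31 days: +2 → Sep 1, 1673 (151 left).
Sep has 30 days: +30 → Oct 1, 1673 (121 left).
Oct has 31 days: +31 → Nov 1, 1673 (90 left).
Nov has 30 days: +30 → Dec 1, 1673 (60 left).
Dec has 31 days: +31 → Jan 1, 1674 (29 left).
+29 → Jan 30, 1674.

January 30, 1674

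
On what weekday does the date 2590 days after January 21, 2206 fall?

Tuesday

First find the weekday of Jan 21, 2206. Doomsday rule: the anchor day for the 2200s is Friday. For year 06: 6÷12 = 0 r 6, and 6÷4 = 1, so 0+6+1 = 7.
Friday + 7 ≡ Friday — that's 2206's doomsday.
In January the doomsday date is Jan 3 (2206 is not a leap year).
Jan 21 is 18 days after Jan 3; 18 mod 7 = 4, so Friday + 4 = Tuesday.
2590 mod 7 = 0, so 2590 days after a Tuesday is Tuesday + 0 = Tuesday.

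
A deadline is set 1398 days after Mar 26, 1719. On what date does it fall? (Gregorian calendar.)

January 22, 1723

+366 (one year; includes Feb 29, 1720) → Mar 26, 1720 (1032 left).
+365 (one year) → Mar 26, 1721 (667 left).
+365 (one year) → Mar 26, 1722 (302 left).
Mar has 31 days: +6 → Apr 1, 1722 (296 left).
Apr has 30 days: +30 → May 1, 1722 (266 left).
May has 31 days: +31 → Jun 1, 1722 (235 left).
Jun has 30 days: +30 → Jul 1, 1722 (205 left).
Jul has 31 days: +31 → Aug 1, 1722 (174 left).
Aug has 31 days: +31 → Sep 1, 1722 (143 left).
Sep has 30 days: +30 → Oct 1, 1722 (113 left).
Oct has 31 days: +31 → Nov 1, 1722 (82 left).
Nov has 30 days: +30 → Dec 1, 1722 (52 left).
Dec has 31 days: +31 → Jan 1, 1723 (21 left).
+21 → Jan 22, 1723.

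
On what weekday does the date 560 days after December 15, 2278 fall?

Sunday

First find the weekday of Dec 15, 2278. Doomsday rule: the anchor day for the 2200s is Friday. For year 78: 78÷12 = 6 r 6, and 6÷4 = 1, so 6+6+1 = 13.
Friday + 13 ≡ Thursday — that's 2278's doomsday.
In December the doomsday date is Dec 12.
Dec 15 is 3 days after Dec 12; 3 mod 7 = 3, so Thursday + 3 = Sunday.
560 mod 7 = 0, so 560 days after a Sunday is Sunday + 0 = Sunday.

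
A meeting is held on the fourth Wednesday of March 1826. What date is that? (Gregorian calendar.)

March 22, 1826

March 1, 1826 is a Wednesday.
The first Wednesday is therefore March 1 (same day).
The fourth Wednesday is 1 + 3×7 = March 22.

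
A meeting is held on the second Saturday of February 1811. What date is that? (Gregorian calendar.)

February 9, 1811

February 1, 1811 is a Friday.
The first Saturday is therefore February 2 (1 days later).
The second Saturday is 2 + 1×7 = February 9.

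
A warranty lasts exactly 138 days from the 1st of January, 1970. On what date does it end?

Jan has 31 days: +31 → Feb 1, 1970 (107 left).
Feb has 28 days: +28 → Mar 1, 1970 (79 left).
Mar has 31 days: +31 → Apr 1, 1970 (48 left).
Apr has 30 days: +30 → May 1, 1970 (18 left).
+18 → May 19, 1970.

May 19, 1970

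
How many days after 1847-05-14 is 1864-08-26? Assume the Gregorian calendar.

6314

May 14, 1847 → May 14, 1848: 366 days (Feb 29, 1848 is in that span).
May 14, 1848 → May 14, 1849: 365 days.
May 14, 1849 → May 14, 1850: 365 days.
May 14, 1850 → May 14, 1851: 365 days.
May 14, 1851 → May 14, 1852: 366 days (Feb 29, 1852 is in that span).
May 14, 1852 → May 14, 1853: 365 days.
May 14, 1853 → May 14, 1854: 365 days.
May 14, 1854 → May 14, 1855: 365 days.
May 14, 1855 → May 14, 1856: 366 days (Feb 29, 1856 is in that span).
May 14, 1856 → May 14, 1857: 365 days.
May 14, 1857 → May 14, 1858: 365 days.
May 14, 1858 → May 14, 1859: 365 days.
May 14, 1859 → May 14, 1860: 366 days (Feb 29, 1860 is in that span).
May 14, 1860 → May 14, 1861: 365 days.
May 14, 1861 → May 14, 1862: 365 days.
May 14, 1862 → May 14, 1863: 365 days.
May 14, 1863 → May 14, 1864: 366 days (Feb 29, 1864 is in that span).
May 14, 1864 → Jun 14, 1864: 31 days (May has 31).
Jun 14, 1864 → Jul 14, 1864: 30 days (June has 30).
Jul 14, 1864 → Aug 14, 1864: 31 days (July has 31).
Aug 14, 1864 → Aug 26, 1864: 12 days.
Total: 6314 days.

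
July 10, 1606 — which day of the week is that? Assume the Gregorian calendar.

Monday

Doomsday rule: the anchor day for the 1600s is Tuesday. For year 06: 6÷12 = 0 r 6, and 6÷4 = 1, so 0+6+1 = 7.
Tuesday + 7 ≡ Tuesday — that's 1606's doomsday.
In July the doomsday date is Jul 11.
Jul 10 is 1 day before Jul 11; 1 mod 7 = 1, so Tuesday − 1 = Monday.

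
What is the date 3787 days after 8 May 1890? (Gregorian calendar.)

+365 (one year) → May 8, 1891 (3422 left).
+366 (one year; includes Feb 29, 1892) → May 8, 1892 (3056 left).
+365 (one year) → May 8, 1893 (2691 left).
+365 (one year) → May 8, 1894 (2326 left).
+365 (one year) → May 8, 1895 (1961 left).
+366 (one year; includes Feb 29, 1896) → May 8, 1896 (1595 left).
+365 (one year) → May 8, 1897 (1230 left).
+365 (one year) → May 8, 1898 (865 left).
+365 (one year) → May 8, 1899 (500 left).
+365 (one year) → May 8, 1900 (135 left).
May has 31 days: +24 → Jun 1, 1900 (111 left).
Jun has 30 days: +30 → Jul 1, 1900 (81 left).
Jul has 31 days: +31 → Aug 1, 1900 (50 left).
Aug has 31 days: +31 → Sep 1, 1900 (19 left).
+19 → Sep 20, 1900.

September 20, 1900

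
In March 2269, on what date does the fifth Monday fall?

March 29, 2269

March 1, 2269 is a Monday.
The first Monday is therefore March 1 (same day).
The fifth Monday is 1 + 4×7 = March 29.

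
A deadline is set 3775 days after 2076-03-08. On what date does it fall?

+365 (one year) → Mar 8, 2077 (3410 left).
+365 (one year) → Mar 8, 2078 (3045 left).
+365 (one year) → Mar 8, 2079 (2680 left).
+366 (one year; includes Feb 29, 2080) → Mar 8, 2080 (2314 left).
+365 (one year) → Mar 8, 2081 (1949 left).
+365 (one year) → Mar 8, 2082 (1584 left).
+365 (one year) → Mar 8, 2083 (1219 left).
+366 (one year; includes Feb 29, 2084) → Mar 8, 2084 (853 left).
+365 (one year) → Mar 8, 2085 (488 left).
+365 (one year) → Mar 8, 2086 (123 left).
Mar has 31 days: +24 → Apr 1, 2086 (99 left).
Apr has 30 days: +30 → May 1, 2086 (69 left).
May has 31 days: +31 → Jun 1, 2086 (38 left).
Jun has 30 days: +30 → Jul 1, 2086 (8 left).
+8 → Jul 9, 2086.

July 9, 2086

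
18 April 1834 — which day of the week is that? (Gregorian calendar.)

Friday

Doomsday rule: the anchor day for the 1800s is Friday. For year 34: 34÷12 = 2 r 10, and 10÷4 = 2, so 2+10+2 = 14.
Friday + 14 ≡ Friday — that's 1834's doomsday.
In April the doomsday date is Apr 4.
Apr 18 is 14 days after Apr 4; 14 mod 7 = 0, so Friday + 0 = Friday.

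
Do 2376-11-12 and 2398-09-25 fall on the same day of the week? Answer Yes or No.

From Nov 12, 2376 to Sep 25, 2398 is 7987 days.
7987 mod 7 = 0, so they are the same weekday.
(Nov 12, 2376 is a Friday; Sep 25, 2398 is a Friday.)

Yes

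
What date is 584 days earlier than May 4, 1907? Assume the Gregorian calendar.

September 27, 1905

−365 (one year) → May 4, 1906 (219 left).
−4 → Apr 30, 1906 (end of Apr, 30 days; 215 left).
−30 → Mar 31, 1906 (end of Mar, 31 days; 185 left).
−31 → Feb 28, 1906 (end of Feb, 28 days; 154 left).
−28 → Jan 31, 1906 (end of Jan, 31 days; 126 left).
−31 → Dec 31, 1905 (end of Dec, 31 days; 95 left).
−31 → Nov 30, 1905 (end of Nov, 30 days; 64 left).
−30 → Oct 31, 1905 (end of Oct, 31 days; 34 left).
−31 → Sep 30, 1905 (end of Sep, 30 days; 3 left).
−3 → Sep 27, 1905.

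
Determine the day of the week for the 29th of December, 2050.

January 1, 2050 is a Saturday.
Jan 1, 2050 → Feb 1, 2050: 31 days (January has 31).
Feb 1, 2050 → Mar 1, 2050: 28 days (February has 28).
Mar 1, 2050 → Apr 1, 2050: 31 days (March has 31).
Apr 1, 2050 → May 1, 2050: 30 days (April has 30).
May 1, 2050 → Jun 1, 2050: 31 days (May has 31).
Jun 1, 2050 → Jul 1, 2050: 30 days (June has 30).
Jul 1, 2050 → Aug 1, 2050: 31 days (July has 31).
Aug 1, 2050 → Sep 1, 2050: 31 days (August has 31).
Sep 1, 2050 → Oct 1, 2050: 30 days (September has 30).
Oct 1, 2050 → Nov 1, 2050: 31 days (October has 31).
Nov 1, 2050 → Dec 1, 2050: 30 days (November has 30).
Dec 1, 2050 → Dec 29, 2050: 28 days.
Total: 362 days.
362 mod 7 = 5, so Saturday + 5 = Thursday.

Thursday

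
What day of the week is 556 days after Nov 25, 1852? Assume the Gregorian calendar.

First find the weekday of Nov 25, 1852. Doomsday rule: the anchor day for the 1800s is Friday. For year 52: 52÷12 = 4 r 4, and 4÷4 = 1, so 4+4+1 = 9.
Friday + 9 ≡ Sunday — that's 1852's doomsday.
In November the doomsday date is Nov 7.
Nov 25 is 18 days after Nov 7; 18 mod 7 = 4, so Sunday + 4 = Thursday.
556 mod 7 = 3, so 556 days after a Thursday is Thursday + 3 = Sunday.

Sunday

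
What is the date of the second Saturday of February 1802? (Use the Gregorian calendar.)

February 1, 1802 is a Monday.
The first Saturday is therefore February 6 (5 days later).
The second Saturday is 6 + 1×7 = February 13.

February 13, 1802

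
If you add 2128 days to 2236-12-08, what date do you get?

October 6, 2242

+365 (one year) → Dec 8, 2237 (1763 left).
+365 (one year) → Dec 8, 2238 (1398 left).
+365 (one year) → Dec 8, 2239 (1033 left).
+366 (one year; includes Feb 29, 2240) → Dec 8, 2240 (667 left).
+365 (one year) → Dec 8, 2241 (302 left).
Dec has 31 days: +24 → Jan 1, 2242 (278 left).
Jan has 31 days: +31 → Feb 1, 2242 (247 left).
Feb has 28 days: +28 → Mar 1, 2242 (219 left).
Mar has 31 days: +31 → Apr 1, 2242 (188 left).
Apr has 30 days: +30 → May 1, 2242 (158 left).
May has 31 days: +31 → Jun 1, 2242 (127 left).
Jun has 30 days: +30 → Jul 1, 2242 (97 left).
Jul has 31 days: +31 → Aug 1, 2242 (66 left).
Aug has 31 days: +31 → Sep 1, 2242 (35 left).
Sep has 30 days: +30 → Oct 1, 2242 (5 left).
+5 → Oct 6, 2242.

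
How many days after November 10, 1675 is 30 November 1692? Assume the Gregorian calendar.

Nov 10, 1675 → Nov 10, 1676: 366 days (Feb 29, 1676 is in that span).
Nov 10, 1676 → Nov 10, 1677: 365 days.
Nov 10, 1677 → Nov 10, 1678: 365 days.
Nov 10, 1678 → Nov 10, 1679: 365 days.
Nov 10, 1679 → Nov 10, 1680: 366 days (Feb 29, 1680 is in that span).
Nov 10, 1680 → Nov 10, 1681: 365 days.
Nov 10, 1681 → Nov 10, 1682: 365 days.
Nov 10, 1682 → Nov 10, 1683: 365 days.
Nov 10, 1683 → Nov 10, 1684: 366 days (Feb 29, 1684 is in that span).
Nov 10, 1684 → Nov 10, 1685: 365 days.
Nov 10, 1685 → Nov 10, 1686: 365 days.
Nov 10, 1686 → Nov 10, 1687: 365 days.
Nov 10, 1687 → Nov 10, 1688: 366 days (Feb 29, 1688 is in that span).
Nov 10, 1688 → Nov 10, 1689: 365 days.
Nov 10, 1689 → Nov 10, 1690: 365 days.
Nov 10, 1690 → Nov 10, 1691: 365 days.
Nov 10, 1691 → Dec 10, 1691: 30 days (November has 30).
Dec 10, 1691 → Jan 10, 1692: 31 days (December has 31).
Jan 10, 1692 → Feb 10, 1692: 31 days (January has 31).
Feb 10, 1692 → Mar 10, 1692: 29 days (February has 29).
Mar 10, 1692 → Apr 10, 1692: 31 days (March has 31).
Apr 10, 1692 → May 10, 1692: 30 days (April has 30).
May 10, 1692 → Jun 10, 1692: 31 days (May has 31).
Jun 10, 1692 → Jul 10, 1692: 30 days (June has 30).
Jul 10, 1692 → Aug 10, 1692: 31 days (July has 31).
Aug 10, 1692 → Sep 10, 1692: 31 days (August has 31).
Sep 10, 1692 → Oct 10, 1692: 30 days (September has 30).
Oct 10, 1692 → Nov 10, 1692: 31 days (October has 31).
Nov 10, 1692 → Nov 30, 1692: 20 days.
Total: 6230 days.

6230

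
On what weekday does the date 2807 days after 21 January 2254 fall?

First find the weekday of Jan 21, 2254. Doomsday rule: the anchor day for the 2200s is Friday. For year 54: 54÷12 = 4 r 6, and 6÷4 = 1, so 4+6+1 = 11.
Friday + 11 ≡ Tuesday — that's 2254's doomsday.
In January the doomsday date is Jan 3 (2254 is not a leap year).
Jan 21 is 18 days after Jan 3; 18 mod 7 = 4, so Tuesday + 4 = Saturday.
2807 mod 7 = 0, so 2807 days after a Saturday is Saturday + 0 = Saturday.

Saturday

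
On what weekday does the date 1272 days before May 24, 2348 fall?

First find the weekday of May 24, 2348. Doomsday rule: the anchor day for the 2300s is Wednesday. For year 48: 48÷12 = 4 r 0, and 0÷4 = 0, so 4+0+0 = 4.
Wednesday + 4 ≡ Sunday — that's 2348's doomsday.
In May the doomsday date is May 9.
May 24 is 15 days after May 9; 15 mod 7 = 1, so Sunday + 1 = Monday.
1272 mod 7 = 5, so 1272 days before a Monday is Monday − 5 = Wednesday.

Wednesday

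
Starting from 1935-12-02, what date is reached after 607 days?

July 31, 1937

+366 (one year; includes Feb 29, 1936) → Dec 2, 1936 (241 left).
Dec has 31 days: +30 → Jan 1, 1937 (211 left).
Jan has 31 days: +31 → Feb 1, 1937 (180 left).
Feb has 28 days: +28 → Mar 1, 1937 (152 left).
Mar has 31 days: +31 → Apr 1, 1937 (121 left).
Apr has 30 days: +30 → May 1, 1937 (91 left).
May has 31 days: +31 → Jun 1, 1937 (60 left).
Jun has 30 days: +30 → Jul 1, 1937 (30 left).
+30 → Jul 31, 1937.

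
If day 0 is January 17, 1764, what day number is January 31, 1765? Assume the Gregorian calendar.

Jan 17, 1764 → Feb 17, 1764: 31 days (January has 31).
Feb 17, 1764 → Mar 17, 1764: 29 days (February has 29).
Mar 17, 1764 → Apr 17, 1764: 31 days (March has 31).
Apr 17, 1764 → May 17, 1764: 30 days (April has 30).
May 17, 1764 → Jun 17, 1764: 31 days (May has 31).
Jun 17, 1764 → Jul 17, 1764: 30 days (June has 30).
Jul 17, 1764 → Aug 17, 1764: 31 days (July has 31).
Aug 17, 1764 → Sep 17, 1764: 31 days (August has 31).
Sep 17, 1764 → Oct 17, 1764: 30 days (September has 30).
Oct 17, 1764 → Nov 17, 1764: 31 days (October has 31).
Nov 17, 1764 → Dec 17, 1764: 30 days (November has 30).
Dec 17, 1764 → Jan 17, 1765: 31 days (December has 31).
Jan 17, 1765 → Jan 31, 1765: 14 days.
Total: 380 days.

380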